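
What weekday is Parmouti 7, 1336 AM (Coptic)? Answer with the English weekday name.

Sunday

This is JDN 2312855 (12 April 1620 Gregorian).
Since JDN mod 7 = 6 (0 = Monday), the day is Sunday.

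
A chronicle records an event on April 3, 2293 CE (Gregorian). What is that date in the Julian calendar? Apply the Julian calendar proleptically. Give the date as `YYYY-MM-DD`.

The Julian–Gregorian offset here is 15 days (Julian trailing).
3 April 2293 Gregorian − 15 days → 19 March 2293 Julian.

2293-03-19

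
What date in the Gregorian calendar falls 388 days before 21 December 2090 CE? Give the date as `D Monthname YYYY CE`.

28 November 2089 CE

Counting 388 days back from JDN 2484772 reaches JDN 2484384, which is 28 November 2089 CE.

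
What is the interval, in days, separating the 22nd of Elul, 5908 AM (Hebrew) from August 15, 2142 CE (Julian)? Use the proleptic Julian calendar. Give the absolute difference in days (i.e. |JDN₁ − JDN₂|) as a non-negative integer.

2200

JDN of the first date = 2505850.
JDN of the second date = 2503650.
|2503650 − 2505850| = 2200.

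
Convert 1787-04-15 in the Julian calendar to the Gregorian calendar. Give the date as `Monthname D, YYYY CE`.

The Julian–Gregorian offset here is 11 days (Julian trailing).
15 April 1787 Julian + 11 days → 26 April 1787 Gregorian.

April 26, 1787 CE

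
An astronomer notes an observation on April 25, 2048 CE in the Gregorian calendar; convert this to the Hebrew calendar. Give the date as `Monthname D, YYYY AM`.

Julian Day Number of the source date = 2469192.
Converting JDN 2469192 to the Hebrew calendar gives 12 Iyar 5808 AM.

Iyar 12, 5808 AM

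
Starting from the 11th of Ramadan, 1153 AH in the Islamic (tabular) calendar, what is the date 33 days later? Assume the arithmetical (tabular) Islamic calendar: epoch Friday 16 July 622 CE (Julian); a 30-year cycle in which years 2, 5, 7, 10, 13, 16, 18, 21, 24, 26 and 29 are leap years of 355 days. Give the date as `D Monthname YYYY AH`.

14 Shawwal 1153 AH

The starting date is JDN 2356916; 2356916 + 33 = 2356949.
JDN 2356949 corresponds to 14 Shawwal 1153 AH.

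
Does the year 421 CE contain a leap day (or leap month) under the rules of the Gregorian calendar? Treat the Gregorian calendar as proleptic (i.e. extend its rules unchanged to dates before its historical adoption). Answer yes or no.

421 is not divisible by 4, so it is a common year.

no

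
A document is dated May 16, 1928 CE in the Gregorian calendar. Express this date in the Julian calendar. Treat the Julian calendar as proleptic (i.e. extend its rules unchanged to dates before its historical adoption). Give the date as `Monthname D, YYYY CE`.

For dates in this range the Gregorian date is 13 days ahead of the Julian.
16 May 1928 Gregorian − 13 days → 3 May 1928 Julian.

May 3, 1928 CE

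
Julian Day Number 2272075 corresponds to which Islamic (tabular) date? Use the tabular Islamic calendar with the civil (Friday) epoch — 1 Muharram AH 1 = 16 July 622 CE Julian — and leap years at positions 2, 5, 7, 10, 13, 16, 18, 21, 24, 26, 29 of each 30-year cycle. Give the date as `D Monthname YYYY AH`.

10 Rabi' al-Thani 914 AH

JDN 2272075 is 18 August 1508 in the proleptic Gregorian calendar.
In the tabular Islamic calendar that day is 10 Rabi' al-Thani 914 AH.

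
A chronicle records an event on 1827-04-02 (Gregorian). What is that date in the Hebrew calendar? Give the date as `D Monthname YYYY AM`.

Both dates share Julian Day Number 2388449; in the Hebrew calendar that is 5 Nisan 5587 AM.

5 Nisan 5587 AM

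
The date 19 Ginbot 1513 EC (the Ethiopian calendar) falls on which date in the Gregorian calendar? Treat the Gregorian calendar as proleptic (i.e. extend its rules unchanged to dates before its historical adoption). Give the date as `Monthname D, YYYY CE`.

May 24, 1521 CE

Both dates share Julian Day Number 2276737; in the Gregorian calendar that is 24 May 1521 CE.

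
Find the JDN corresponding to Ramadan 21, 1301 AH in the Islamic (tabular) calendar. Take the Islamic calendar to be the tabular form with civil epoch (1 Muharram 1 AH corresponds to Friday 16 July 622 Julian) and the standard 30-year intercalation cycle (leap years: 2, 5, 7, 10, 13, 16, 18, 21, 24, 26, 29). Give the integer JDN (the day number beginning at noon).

2409373

In the Gregorian calendar the same day is 15 July 1884.
JDN 2400001 is 17 November 1858 CE (Gregorian), MJD 0; the target day is +9372 days from there, so JDN = 2409373.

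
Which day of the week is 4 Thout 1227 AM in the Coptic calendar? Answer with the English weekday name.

Equivalently 11 September 1510 Gregorian, JDN 2272829.
Since JDN mod 7 = 6 (0 = Monday), the day is Sunday.

Sunday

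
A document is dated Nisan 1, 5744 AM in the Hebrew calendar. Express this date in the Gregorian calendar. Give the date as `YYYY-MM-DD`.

Both dates share Julian Day Number 2445794; in the Gregorian calendar that is 3 April 1984 CE.

1984-04-03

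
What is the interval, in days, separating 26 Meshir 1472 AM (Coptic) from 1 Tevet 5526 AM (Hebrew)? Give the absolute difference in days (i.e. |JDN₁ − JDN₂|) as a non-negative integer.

JDN of the first date = 2362488.
JDN of the second date = 2366060.
|2366060 − 2362488| = 3572.

3572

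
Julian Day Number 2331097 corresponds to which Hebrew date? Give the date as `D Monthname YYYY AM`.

The Gregorian equivalent of JDN 2331097 is 23 March 1670.
In the Hebrew calendar that day is 2 Nisan 5430 AM.

2 Nisan 5430 AM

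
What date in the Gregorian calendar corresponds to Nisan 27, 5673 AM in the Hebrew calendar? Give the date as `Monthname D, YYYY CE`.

May 4, 1913 CE

Both dates share Julian Day Number 2419892; in the Gregorian calendar that is 4 May 1913 CE.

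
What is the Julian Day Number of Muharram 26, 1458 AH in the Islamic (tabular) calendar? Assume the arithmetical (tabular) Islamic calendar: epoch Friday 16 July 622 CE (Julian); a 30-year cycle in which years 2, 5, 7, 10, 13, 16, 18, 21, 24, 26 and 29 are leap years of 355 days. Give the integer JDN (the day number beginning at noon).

Equivalently 24 March 2036 (Gregorian).
JDN 2400001 is 17 November 1858 CE (Gregorian), MJD 0; the target day is +64776 days from there, so JDN = 2464777.

2464777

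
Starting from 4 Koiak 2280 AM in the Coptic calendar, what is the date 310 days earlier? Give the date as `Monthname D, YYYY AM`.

The starting date is JDN 2657528; 2657528 − 310 = 2657218.
JDN 2657218 corresponds to Tobi 30, 2279 AM.

Tobi 30, 2279 AM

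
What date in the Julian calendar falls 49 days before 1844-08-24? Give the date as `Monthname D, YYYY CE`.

JDN of 1844-08-24 = 2394815.
2394815 − 49 = 2394766.
JDN 2394766 in the Julian calendar is July 6, 1844 CE.

July 6, 1844 CE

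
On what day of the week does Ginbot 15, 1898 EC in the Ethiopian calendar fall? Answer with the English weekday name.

In the Gregorian calendar this is 23 May 1906 (JDN 2417354).
2417354 ≡ 2 (mod 7); counting from Monday = 0 gives Wednesday.

Wednesday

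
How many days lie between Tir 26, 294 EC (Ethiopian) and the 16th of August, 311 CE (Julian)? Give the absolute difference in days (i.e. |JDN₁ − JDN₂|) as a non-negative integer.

3494

JDN of the first date = 1831384.
JDN of the second date = 1834878.
|1834878 − 1831384| = 3494.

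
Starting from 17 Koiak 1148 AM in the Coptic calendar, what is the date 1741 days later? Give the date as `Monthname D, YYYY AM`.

Thout 22, 1153 AM

The starting date is JDN 2244078; 2244078 + 1741 = 2245819.
JDN 2245819 corresponds to Thout 22, 1153 AM.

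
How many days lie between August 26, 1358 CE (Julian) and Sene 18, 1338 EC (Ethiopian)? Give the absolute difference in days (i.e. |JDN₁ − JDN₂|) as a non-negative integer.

First date → JDN 2217305; second date → JDN 2212847.
The interval is |2217305 − 2212847| = 4458 days.

4458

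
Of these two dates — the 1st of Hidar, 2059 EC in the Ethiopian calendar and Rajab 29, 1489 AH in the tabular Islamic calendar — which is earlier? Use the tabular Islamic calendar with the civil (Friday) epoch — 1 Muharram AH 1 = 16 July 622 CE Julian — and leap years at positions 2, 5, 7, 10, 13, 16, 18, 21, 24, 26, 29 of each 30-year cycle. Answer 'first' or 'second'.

second

First date → JDN 2475965; second date → JDN 2475943.
JDN 2475943 < JDN 2475965, so the second date is earlier.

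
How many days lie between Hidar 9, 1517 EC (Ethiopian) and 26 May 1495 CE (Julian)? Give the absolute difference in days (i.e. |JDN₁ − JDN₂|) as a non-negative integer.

JDN of the first date = 2278008.
JDN of the second date = 2267252.
|2267252 − 2278008| = 10756.

10756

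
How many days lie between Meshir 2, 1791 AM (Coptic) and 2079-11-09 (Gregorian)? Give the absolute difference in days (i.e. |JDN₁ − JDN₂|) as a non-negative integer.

1734

JDN of the first date = 2478978.
JDN of the second date = 2480712.
|2480712 − 2478978| = 1734.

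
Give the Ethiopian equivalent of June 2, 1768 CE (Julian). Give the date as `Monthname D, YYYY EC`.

Sene 8, 1760 EC

The source date corresponds to 13 June 1768 in the Gregorian calendar (JDN 2366973).
That day falls on 8 Sene 1760 EC in the Ethiopian calendar.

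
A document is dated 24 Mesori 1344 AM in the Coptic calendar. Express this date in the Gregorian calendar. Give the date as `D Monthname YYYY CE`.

Both dates share Julian Day Number 2315914; in the Gregorian calendar that is 27 August 1628 CE.

27 August 1628 CE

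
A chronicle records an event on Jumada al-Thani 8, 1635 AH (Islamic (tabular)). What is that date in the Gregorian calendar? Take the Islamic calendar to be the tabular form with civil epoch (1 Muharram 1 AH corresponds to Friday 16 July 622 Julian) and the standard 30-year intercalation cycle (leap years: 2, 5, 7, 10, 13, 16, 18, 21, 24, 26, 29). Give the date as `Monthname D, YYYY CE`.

Both dates share Julian Day Number 2527630; in the Gregorian calendar that is 25 April 2208 CE.

April 25, 2208 CE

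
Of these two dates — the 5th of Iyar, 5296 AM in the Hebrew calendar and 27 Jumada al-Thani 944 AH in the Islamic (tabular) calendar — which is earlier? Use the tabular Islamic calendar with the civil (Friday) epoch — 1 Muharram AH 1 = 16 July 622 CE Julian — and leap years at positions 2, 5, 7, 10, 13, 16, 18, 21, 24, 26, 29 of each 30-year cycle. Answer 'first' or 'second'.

Converting both to JDN: 2282198 vs 2282782; the smaller is the first.

first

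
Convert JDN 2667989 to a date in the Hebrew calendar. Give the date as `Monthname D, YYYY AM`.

JDN 2667989 is 8 August 2592 in the Gregorian calendar.
In the Hebrew calendar that day is Av 8, 6352 AM.

Av 8, 6352 AM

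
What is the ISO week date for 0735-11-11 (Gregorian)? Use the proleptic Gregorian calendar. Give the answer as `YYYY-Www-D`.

0735-W46-1

The weekday is Monday (ISO weekday 1).
That Monday belongs to ISO week 46 of ISO year 735.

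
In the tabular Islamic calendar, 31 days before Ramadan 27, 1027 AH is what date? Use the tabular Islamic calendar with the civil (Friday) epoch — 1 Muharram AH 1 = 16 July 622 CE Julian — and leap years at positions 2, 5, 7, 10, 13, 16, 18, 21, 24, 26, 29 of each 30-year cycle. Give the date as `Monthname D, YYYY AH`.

Sha'ban 25, 1027 AH

The starting date is JDN 2312282; 2312282 − 31 = 2312251.
JDN 2312251 corresponds to Sha'ban 25, 1027 AH.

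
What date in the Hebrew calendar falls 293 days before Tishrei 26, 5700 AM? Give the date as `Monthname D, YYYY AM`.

Kislev 27, 5699 AM

The starting date is JDN 2429546; 2429546 − 293 = 2429253.
JDN 2429253 corresponds to Kislev 27, 5699 AM.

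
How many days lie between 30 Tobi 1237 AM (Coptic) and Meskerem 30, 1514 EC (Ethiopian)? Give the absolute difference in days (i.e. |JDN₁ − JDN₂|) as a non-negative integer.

245

JDN of the first date = 2276628.
JDN of the second date = 2276873.
|2276873 − 2276628| = 245.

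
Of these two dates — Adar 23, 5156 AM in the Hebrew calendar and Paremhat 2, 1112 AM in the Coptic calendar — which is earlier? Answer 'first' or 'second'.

second

Converting both to JDN: 2231010 vs 2231004; the smaller is the second.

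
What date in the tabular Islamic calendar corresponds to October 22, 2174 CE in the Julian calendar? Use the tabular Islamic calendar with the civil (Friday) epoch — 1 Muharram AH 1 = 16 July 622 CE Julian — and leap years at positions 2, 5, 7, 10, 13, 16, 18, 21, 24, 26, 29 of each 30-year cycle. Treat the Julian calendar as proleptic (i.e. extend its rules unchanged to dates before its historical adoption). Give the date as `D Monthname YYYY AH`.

10 Dhu al-Hijjah 1600 AH

The source date corresponds to 5 November 2174 in the Gregorian calendar (JDN 2515406).
That day falls on 10 Dhu al-Hijjah 1600 AH in the tabular Islamic calendar.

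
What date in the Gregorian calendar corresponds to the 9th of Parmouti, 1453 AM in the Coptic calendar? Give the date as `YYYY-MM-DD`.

Both dates share Julian Day Number 2355591; in the Gregorian calendar that is 15 April 1737 CE.

1737-04-15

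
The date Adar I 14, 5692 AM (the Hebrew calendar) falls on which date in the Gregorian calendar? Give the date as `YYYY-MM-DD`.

1932-02-21

Both dates share Julian Day Number 2426759; in the Gregorian calendar that is 21 February 1932 CE.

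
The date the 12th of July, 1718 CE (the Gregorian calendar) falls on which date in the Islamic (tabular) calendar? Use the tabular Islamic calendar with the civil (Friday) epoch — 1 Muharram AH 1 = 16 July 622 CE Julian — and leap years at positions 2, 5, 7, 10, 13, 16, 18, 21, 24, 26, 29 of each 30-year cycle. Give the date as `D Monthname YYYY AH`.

13 Sha'ban 1130 AH

Both dates share Julian Day Number 2348739; in the tabular Islamic calendar that is 13 Sha'ban 1130 AH.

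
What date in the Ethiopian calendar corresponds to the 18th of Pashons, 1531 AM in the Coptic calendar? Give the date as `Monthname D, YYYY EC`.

Ginbot 18, 1807 EC

Both dates share Julian Day Number 2384119; in the Ethiopian calendar that is 18 Ginbot 1807 EC.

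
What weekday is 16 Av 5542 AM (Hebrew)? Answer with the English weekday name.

In the Gregorian calendar this is 27 July 1782 (JDN 2372130).
Since JDN mod 7 = 5 (0 = Monday), the day is Saturday.

Saturday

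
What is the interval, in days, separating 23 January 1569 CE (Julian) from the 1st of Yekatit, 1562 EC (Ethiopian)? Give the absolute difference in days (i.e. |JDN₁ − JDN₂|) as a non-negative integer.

368

JDN of the first date = 2294158.
JDN of the second date = 2294526.
|2294526 − 2294158| = 368.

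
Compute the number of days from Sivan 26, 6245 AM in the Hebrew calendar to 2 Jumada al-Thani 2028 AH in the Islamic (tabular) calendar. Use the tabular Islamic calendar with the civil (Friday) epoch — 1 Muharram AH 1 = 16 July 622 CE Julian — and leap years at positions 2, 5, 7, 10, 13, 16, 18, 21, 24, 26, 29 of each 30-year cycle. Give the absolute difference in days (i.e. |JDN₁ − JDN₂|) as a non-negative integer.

38042

First date → JDN 2628848; second date → JDN 2666890.
The interval is |2628848 − 2666890| = 38042 days.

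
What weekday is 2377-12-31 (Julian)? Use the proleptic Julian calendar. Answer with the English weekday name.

Equivalently 16 January 2378 Gregorian, JDN 2589622.
Since JDN mod 7 = 0 (0 = Monday), the day is Monday.

Monday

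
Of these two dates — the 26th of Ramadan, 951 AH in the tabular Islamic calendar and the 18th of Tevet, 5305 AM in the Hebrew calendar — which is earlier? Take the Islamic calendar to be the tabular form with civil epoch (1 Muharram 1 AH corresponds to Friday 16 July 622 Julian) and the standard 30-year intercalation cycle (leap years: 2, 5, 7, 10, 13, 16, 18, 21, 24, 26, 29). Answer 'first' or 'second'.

First date → JDN 2285349; second date → JDN 2285371.
JDN 2285349 < JDN 2285371, so the first date is earlier.

first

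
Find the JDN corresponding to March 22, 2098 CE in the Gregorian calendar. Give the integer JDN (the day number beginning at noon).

JDN 2451545 is 1 January 2000 CE (Gregorian); the target day is +35875 days from there, so JDN = 2487420.

2487420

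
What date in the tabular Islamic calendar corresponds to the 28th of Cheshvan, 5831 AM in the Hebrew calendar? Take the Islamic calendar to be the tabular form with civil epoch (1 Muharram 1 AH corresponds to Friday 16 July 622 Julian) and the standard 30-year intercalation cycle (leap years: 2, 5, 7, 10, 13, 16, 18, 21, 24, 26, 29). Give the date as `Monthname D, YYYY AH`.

Julian Day Number of the source date = 2477418.
Converting JDN 2477418 to the tabular Islamic calendar gives 28 Ramadan 1493 AH.

Ramadan 28, 1493 AH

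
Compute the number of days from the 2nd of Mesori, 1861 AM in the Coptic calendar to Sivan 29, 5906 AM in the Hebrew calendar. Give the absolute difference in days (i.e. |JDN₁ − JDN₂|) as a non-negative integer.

JDN of the first date = 2504726.
JDN of the second date = 2505029.
|2505029 − 2504726| = 303.

303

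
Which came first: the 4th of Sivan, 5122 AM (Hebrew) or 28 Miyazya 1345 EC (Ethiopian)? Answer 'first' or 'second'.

First date → JDN 2218676; second date → JDN 2215354.
JDN 2215354 < JDN 2218676, so the second date is earlier.

second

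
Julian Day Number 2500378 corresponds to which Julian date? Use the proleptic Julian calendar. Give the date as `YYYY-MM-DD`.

The Gregorian equivalent of JDN 2500378 is 13 September 2133.
In the Julian calendar that day is 2133-08-30.

2133-08-30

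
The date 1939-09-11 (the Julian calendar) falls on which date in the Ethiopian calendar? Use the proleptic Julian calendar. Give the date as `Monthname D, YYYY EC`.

Both dates share Julian Day Number 2429531; in the Ethiopian calendar that is 13 Meskerem 1932 EC.

Meskerem 13, 1932 EC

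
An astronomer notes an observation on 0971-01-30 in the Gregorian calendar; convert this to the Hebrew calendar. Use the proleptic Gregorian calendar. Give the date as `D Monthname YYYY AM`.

Both dates share Julian Day Number 2075740; in the Hebrew calendar that is 26 Shevat 4731 AM.

26 Shevat 4731 AM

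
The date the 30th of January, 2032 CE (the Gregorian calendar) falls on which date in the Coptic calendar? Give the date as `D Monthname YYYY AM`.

Both dates share Julian Day Number 2463262; in the Coptic calendar that is 21 Tobi 1748 AM.

21 Tobi 1748 AM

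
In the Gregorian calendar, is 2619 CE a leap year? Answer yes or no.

no

2619 is not divisible by 4, so it is a common year.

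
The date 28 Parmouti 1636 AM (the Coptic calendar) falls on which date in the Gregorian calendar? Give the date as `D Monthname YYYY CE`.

Julian Day Number of the source date = 2422451.
Converting JDN 2422451 to the Gregorian calendar gives 6 May 1920 CE.

6 May 1920 CE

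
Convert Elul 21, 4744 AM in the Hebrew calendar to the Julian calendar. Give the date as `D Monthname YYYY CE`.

Both dates share Julian Day Number 2080697; in the Julian calendar that is 21 August 984 CE.

21 August 984 CE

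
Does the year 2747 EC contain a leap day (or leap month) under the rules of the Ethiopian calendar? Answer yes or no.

2747 mod 4 = 3; in the Ethiopian calendar a year is leap when year mod 4 = 3, so it is a leap year.

yes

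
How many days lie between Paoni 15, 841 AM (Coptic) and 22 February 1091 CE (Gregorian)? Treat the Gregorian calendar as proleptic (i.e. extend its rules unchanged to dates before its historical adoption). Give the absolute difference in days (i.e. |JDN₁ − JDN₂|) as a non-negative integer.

First date → JDN 2132124; second date → JDN 2119592.
The interval is |2132124 − 2119592| = 12532 days.

12532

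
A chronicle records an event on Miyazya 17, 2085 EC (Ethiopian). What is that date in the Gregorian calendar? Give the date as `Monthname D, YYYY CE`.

Julian Day Number of the source date = 2485628.
Converting JDN 2485628 to the Gregorian calendar gives 25 April 2093 CE.

April 25, 2093 CE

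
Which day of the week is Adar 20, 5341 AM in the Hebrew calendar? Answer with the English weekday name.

Thursday

This is JDN 2298572 (5 March 1581 Gregorian).
Since JDN mod 7 = 3 (0 = Monday), the day is Thursday.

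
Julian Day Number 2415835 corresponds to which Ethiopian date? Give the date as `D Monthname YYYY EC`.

17 Megabit 1894 EC

JDN 2415835 is 26 March 1902 in the Gregorian calendar.
In the Ethiopian calendar that day is 17 Megabit 1894 EC.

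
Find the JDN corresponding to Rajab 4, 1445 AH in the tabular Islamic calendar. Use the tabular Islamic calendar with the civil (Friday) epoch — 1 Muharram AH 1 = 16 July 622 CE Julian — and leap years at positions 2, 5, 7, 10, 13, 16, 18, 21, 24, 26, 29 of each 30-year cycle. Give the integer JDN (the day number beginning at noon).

2460325

In the Gregorian calendar the same day is 15 January 2024.
JDN 2451545 is 1 January 2000 CE (Gregorian); the target day is +8780 days from there, so JDN = 2460325.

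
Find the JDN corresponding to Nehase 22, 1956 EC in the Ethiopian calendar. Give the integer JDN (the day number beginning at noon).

Equivalently 28 August 1964 (Gregorian).
JDN 2451545 is 1 January 2000 CE (Gregorian); the target day is −12909 days from there, so JDN = 2438636.

2438636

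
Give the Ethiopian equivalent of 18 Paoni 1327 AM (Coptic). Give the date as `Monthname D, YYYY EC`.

Both dates share Julian Day Number 2309638; in the Ethiopian calendar that is 18 Sene 1603 EC.

Sene 18, 1603 EC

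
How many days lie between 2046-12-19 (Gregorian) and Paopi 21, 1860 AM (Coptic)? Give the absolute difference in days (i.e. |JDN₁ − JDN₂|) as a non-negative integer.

First date → JDN 2468699; second date → JDN 2504080.
The interval is |2468699 − 2504080| = 35381 days.

35381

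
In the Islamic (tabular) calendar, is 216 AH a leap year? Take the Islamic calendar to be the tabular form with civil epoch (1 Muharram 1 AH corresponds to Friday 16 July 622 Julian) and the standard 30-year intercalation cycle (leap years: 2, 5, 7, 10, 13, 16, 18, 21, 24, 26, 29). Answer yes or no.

no

Year 216 AH is year 6 of its 30-year cycle; leap positions are 2, 5, 7, 10, 13, 16, 18, 21, 24, 26, 29, so it is a common year (354 days).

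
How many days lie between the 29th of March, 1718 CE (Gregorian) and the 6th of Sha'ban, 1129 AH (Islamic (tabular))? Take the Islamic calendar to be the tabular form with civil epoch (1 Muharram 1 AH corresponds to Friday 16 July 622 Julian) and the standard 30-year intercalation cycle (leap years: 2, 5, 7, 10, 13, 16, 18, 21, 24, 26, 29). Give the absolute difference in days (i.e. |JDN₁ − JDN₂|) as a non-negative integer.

JDN of the first date = 2348634.
JDN of the second date = 2348378.
|2348378 − 2348634| = 256.

256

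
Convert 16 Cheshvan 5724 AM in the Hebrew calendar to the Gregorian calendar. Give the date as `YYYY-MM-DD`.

Julian Day Number of the source date = 2438337.
Converting JDN 2438337 to the Gregorian calendar gives 3 November 1963 CE.

1963-11-03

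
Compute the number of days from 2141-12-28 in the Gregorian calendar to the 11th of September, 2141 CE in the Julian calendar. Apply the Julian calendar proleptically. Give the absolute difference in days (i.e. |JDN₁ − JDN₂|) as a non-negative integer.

94

JDN of the first date = 2503406.
JDN of the second date = 2503312.
|2503312 − 2503406| = 94.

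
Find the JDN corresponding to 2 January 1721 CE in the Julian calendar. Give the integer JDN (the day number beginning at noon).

2349655

Equivalently 13 January 1721 (Gregorian).
JDN 2451545 is 1 January 2000 CE (Gregorian); the target day is −101890 days from there, so JDN = 2349655.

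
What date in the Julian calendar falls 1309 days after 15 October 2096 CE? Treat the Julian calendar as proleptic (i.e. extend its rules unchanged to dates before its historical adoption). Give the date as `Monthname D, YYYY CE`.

Counting 1309 days forward from JDN 2486910 reaches JDN 2488219, which is May 16, 2100 CE.

May 16, 2100 CE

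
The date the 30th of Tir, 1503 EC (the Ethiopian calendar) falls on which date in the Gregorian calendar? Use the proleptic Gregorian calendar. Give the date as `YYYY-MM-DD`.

1511-02-04

Both dates share Julian Day Number 2272975; in the Gregorian calendar that is 4 February 1511 CE.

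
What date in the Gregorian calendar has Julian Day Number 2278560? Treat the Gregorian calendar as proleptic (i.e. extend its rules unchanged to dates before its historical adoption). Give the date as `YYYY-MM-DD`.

JDN 2451545 is 1 Jan 2000; 2278560 is −172985 days from there.

1526-05-21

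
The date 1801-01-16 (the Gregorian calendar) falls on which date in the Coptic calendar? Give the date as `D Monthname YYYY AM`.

9 Tobi 1517 AM

Julian Day Number of the source date = 2378877.
Converting JDN 2378877 to the Coptic calendar gives 9 Tobi 1517 AM.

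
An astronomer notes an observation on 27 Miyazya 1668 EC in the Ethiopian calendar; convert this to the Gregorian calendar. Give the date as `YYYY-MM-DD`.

Both dates share Julian Day Number 2333329; in the Gregorian calendar that is 2 May 1676 CE.

1676-05-02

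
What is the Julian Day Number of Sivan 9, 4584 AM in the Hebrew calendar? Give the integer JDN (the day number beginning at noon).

In the proleptic Gregorian calendar the same day is 15 May 824.
JDN 2299161 is 15 October 1582 CE (Gregorian); the target day is −277006 days from there, so JDN = 2022155.

2022155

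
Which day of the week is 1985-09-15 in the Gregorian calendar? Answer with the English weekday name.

Sunday

JDN 2446324 mod 7 = 6, and JDN 0 was a Monday, so this is a Sunday.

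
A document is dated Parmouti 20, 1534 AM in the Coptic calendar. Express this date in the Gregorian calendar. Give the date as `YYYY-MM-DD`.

Both dates share Julian Day Number 2385187; in the Gregorian calendar that is 27 April 1818 CE.

1818-04-27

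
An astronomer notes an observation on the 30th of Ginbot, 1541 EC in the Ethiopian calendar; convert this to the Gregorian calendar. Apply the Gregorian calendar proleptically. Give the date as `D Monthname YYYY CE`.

4 June 1549 CE

Julian Day Number of the source date = 2286975.
Converting JDN 2286975 to the Gregorian calendar gives 4 June 1549 CE.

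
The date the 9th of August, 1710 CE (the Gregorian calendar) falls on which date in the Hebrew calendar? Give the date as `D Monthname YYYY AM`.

13 Av 5470 AM

Both dates share Julian Day Number 2345845; in the Hebrew calendar that is 13 Av 5470 AM.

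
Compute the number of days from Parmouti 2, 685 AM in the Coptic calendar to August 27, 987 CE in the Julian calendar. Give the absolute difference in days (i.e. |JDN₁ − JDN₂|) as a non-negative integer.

First date → JDN 2075072; second date → JDN 2081798.
The interval is |2075072 − 2081798| = 6726 days.

6726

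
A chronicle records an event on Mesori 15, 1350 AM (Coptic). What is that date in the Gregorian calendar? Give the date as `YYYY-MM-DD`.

Both dates share Julian Day Number 2318096; in the Gregorian calendar that is 18 August 1634 CE.

1634-08-18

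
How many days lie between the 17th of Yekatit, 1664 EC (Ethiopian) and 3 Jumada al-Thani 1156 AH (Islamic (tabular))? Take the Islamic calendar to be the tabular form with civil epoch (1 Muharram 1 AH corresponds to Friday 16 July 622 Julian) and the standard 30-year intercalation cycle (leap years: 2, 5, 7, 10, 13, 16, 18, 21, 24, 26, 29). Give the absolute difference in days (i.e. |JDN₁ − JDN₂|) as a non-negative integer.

26085

JDN of the first date = 2331798.
JDN of the second date = 2357883.
|2357883 − 2331798| = 26085.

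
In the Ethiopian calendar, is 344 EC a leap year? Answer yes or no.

344 mod 4 = 0; in the Ethiopian calendar a year is leap when year mod 4 = 3, so it is a common year.

no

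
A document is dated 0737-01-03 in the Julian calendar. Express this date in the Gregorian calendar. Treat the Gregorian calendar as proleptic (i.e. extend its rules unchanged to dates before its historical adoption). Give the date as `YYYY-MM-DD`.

For dates in this range the Gregorian date is 4 days ahead of the Julian.
3 January 737 Julian + 4 days → 7 January 737 Gregorian.

0737-01-07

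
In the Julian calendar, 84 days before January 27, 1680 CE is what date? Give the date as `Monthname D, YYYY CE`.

November 4, 1679 CE

Counting 84 days back from JDN 2334704 reaches JDN 2334620, which is November 4, 1679 CE.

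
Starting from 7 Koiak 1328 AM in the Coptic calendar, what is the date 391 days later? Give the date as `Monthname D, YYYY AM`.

JDN of 7 Koiak 1328 AM = 2309813.
2309813 + 391 = 2310204.
JDN 2310204 in the Coptic calendar is Tobi 3, 1329 AM.

Tobi 3, 1329 AM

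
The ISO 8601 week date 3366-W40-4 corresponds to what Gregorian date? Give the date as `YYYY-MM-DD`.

ISO week 1 of 3366 is the week containing the first Thursday of 3366.
Week 40, day 4 (Thursday) lands on 3366-10-02.

3366-10-02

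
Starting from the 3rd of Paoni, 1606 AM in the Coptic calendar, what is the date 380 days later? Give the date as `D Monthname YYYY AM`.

18 Paoni 1607 AM

The starting date is JDN 2411528; 2411528 + 380 = 2411908.
JDN 2411908 corresponds to 18 Paoni 1607 AM.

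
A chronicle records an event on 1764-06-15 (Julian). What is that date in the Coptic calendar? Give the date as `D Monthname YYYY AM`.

21 Paoni 1480 AM

The source date corresponds to 26 June 1764 in the Gregorian calendar (JDN 2365525).
That day falls on 21 Paoni 1480 AM in the Coptic calendar.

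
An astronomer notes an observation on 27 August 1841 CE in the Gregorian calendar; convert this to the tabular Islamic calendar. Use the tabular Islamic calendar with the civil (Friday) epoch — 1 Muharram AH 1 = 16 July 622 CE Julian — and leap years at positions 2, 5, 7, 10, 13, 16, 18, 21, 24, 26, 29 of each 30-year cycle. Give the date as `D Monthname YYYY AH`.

9 Rajab 1257 AH

Julian Day Number of the source date = 2393710.
Converting JDN 2393710 to the tabular Islamic calendar gives 9 Rajab 1257 AH.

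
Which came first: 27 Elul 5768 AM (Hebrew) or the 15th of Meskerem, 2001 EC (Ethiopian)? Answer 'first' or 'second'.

The two dates have Julian Day Numbers 2454737 and 2454735 respectively.
Since 2454735 < 2454737, the second date comes first.

second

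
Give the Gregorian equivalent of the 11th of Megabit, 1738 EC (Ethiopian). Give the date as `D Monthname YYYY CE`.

18 March 1746 CE

Both dates share Julian Day Number 2358850; in the Gregorian calendar that is 18 March 1746 CE.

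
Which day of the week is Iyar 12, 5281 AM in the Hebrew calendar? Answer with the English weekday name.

Friday

Equivalently 29 April 1521 Gregorian, JDN 2276712.
Since JDN mod 7 = 4 (0 = Monday), the day is Friday.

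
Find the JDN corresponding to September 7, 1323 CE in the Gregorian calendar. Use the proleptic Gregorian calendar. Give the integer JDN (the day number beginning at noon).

JDN 2451545 is 1 January 2000 CE (Gregorian); the target day is −247020 days from there, so JDN = 2204525.

2204525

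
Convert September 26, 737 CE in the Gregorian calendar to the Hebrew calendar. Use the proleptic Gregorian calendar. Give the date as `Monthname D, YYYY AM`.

Tishrei 23, 4498 AM

Julian Day Number of the source date = 1990512.
Converting JDN 1990512 to the Hebrew calendar gives 23 Tishrei 4498 AM.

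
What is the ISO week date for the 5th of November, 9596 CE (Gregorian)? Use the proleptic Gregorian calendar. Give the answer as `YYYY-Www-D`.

9596-W45-2

The weekday is Tuesday (ISO weekday 2).
That Tuesday belongs to ISO week 45 of ISO year 9596.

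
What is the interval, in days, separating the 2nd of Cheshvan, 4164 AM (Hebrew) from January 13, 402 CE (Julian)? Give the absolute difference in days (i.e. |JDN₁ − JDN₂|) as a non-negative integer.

629

First date → JDN 1868530; second date → JDN 1867901.
The interval is |1868530 − 1867901| = 629 days.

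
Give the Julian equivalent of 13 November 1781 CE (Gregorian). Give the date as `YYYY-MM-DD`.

For dates in this range the Gregorian date is 11 days ahead of the Julian.
13 November 1781 Gregorian − 11 days → 2 November 1781 Julian.

1781-11-02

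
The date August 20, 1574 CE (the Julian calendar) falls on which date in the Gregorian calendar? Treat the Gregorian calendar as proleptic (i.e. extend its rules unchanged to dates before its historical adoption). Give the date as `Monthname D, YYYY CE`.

August 30, 1574 CE

The Julian–Gregorian offset here is 10 days (Julian trailing).
20 August 1574 Julian + 10 days → 30 August 1574 Gregorian.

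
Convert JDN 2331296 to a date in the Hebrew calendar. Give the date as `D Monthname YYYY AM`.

24 Tishrei 5431 AM

JDN 2331296 is 8 October 1670 in the Gregorian calendar.
In the Hebrew calendar that day is 24 Tishrei 5431 AM.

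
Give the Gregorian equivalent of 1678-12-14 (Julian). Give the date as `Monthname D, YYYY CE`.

At this point the Julian calendar is 10 days behind the Gregorian.
14 December 1678 Julian + 10 days → 24 December 1678 Gregorian.

December 24, 1678 CE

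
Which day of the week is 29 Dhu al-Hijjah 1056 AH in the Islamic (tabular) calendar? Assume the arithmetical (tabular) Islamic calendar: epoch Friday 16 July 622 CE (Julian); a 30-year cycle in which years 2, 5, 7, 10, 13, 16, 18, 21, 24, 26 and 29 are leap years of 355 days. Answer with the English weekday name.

Tuesday

In the Gregorian calendar this is 5 February 1647 (JDN 2322650).
Since JDN mod 7 = 1 (0 = Monday), the day is Tuesday.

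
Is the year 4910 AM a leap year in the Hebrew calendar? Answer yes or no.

Hebrew year 4910 is year 8 of its 19-year Metonic cycle; leap years are at positions 3, 6, 8, 11, 14, 17, 19, so it is a leap year (13 months).

yes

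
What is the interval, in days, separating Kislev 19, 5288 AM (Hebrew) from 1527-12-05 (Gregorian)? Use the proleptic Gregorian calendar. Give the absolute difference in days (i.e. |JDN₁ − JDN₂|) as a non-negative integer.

First date → JDN 2279110; second date → JDN 2279123.
The interval is |2279110 − 2279123| = 13 days.

13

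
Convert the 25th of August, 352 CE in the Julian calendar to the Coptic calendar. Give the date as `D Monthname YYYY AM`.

2 Pi Kogi Enavot 68 AM

Julian Day Number of the source date = 1849863.
Converting JDN 1849863 to the Coptic calendar gives 2 Pi Kogi Enavot 68 AM.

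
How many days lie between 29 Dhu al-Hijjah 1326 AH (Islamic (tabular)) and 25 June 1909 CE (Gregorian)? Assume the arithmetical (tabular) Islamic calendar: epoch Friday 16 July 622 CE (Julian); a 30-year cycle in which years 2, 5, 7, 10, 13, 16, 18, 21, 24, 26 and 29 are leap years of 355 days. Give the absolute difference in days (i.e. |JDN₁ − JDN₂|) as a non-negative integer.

First date → JDN 2418329; second date → JDN 2418483.
The interval is |2418329 − 2418483| = 154 days.

154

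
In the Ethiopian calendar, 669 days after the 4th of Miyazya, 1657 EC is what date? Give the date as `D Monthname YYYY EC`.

The starting date is JDN 2329288; 2329288 + 669 = 2329957.
JDN 2329957 corresponds to 3 Yekatit 1659 EC.

3 Yekatit 1659 EC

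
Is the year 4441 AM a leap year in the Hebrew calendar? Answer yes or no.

Hebrew year 4441 is year 14 of its 19-year Metonic cycle; leap years are at positions 3, 6, 8, 11, 14, 17, 19, so it is a leap year (13 months).

yes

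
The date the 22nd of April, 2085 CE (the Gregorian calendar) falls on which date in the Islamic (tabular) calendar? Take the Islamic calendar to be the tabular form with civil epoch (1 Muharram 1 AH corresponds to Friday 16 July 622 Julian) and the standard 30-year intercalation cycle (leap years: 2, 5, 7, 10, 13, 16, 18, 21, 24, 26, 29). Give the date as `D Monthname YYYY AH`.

Both dates share Julian Day Number 2482703; in the tabular Islamic calendar that is 26 Sha'ban 1508 AH.

26 Sha'ban 1508 AH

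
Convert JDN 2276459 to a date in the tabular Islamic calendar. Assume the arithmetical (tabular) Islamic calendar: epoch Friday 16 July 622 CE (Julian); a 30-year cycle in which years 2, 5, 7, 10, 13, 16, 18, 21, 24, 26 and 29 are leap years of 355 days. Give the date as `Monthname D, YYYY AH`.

The proleptic Gregorian equivalent of JDN 2276459 is 19 August 1520.
In the tabular Islamic calendar that day is Sha'ban 24, 926 AH.

Sha'ban 24, 926 AH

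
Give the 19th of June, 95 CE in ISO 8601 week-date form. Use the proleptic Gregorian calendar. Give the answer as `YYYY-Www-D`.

The weekday is Sunday (ISO weekday 7).
That Sunday belongs to ISO week 24 of ISO year 95.

0095-W24-7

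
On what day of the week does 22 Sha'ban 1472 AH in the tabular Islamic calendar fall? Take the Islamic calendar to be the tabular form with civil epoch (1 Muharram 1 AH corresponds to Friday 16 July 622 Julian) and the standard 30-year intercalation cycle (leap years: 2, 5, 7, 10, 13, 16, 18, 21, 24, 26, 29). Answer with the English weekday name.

Equivalently 14 May 2050 Gregorian, JDN 2469941.
JDN 2469941 mod 7 = 5, and JDN 0 was a Monday, so this is a Saturday.

Saturday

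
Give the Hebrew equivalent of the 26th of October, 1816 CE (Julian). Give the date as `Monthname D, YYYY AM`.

Cheshvan 16, 5577 AM

The source date corresponds to 7 November 1816 in the Gregorian calendar (JDN 2384651).
That day falls on 16 Cheshvan 5577 AM in the Hebrew calendar.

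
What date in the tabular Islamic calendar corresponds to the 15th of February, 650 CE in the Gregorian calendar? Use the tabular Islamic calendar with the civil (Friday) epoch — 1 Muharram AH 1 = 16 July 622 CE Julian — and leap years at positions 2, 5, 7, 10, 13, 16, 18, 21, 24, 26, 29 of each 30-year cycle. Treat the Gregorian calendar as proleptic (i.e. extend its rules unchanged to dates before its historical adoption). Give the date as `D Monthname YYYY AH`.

4 Jumada al-Thani 29 AH

Julian Day Number of the source date = 1958513.
Converting JDN 1958513 to the tabular Islamic calendar gives 4 Jumada al-Thani 29 AH.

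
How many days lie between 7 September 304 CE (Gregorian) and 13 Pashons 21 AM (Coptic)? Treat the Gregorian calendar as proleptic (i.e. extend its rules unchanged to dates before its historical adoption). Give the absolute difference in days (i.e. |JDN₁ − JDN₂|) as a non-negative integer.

244

JDN of the first date = 1832343.
JDN of the second date = 1832587.
|1832587 − 1832343| = 244.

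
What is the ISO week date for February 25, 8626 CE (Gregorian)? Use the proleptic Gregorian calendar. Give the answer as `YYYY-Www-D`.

8626-W08-6

The weekday is Saturday (ISO weekday 6).
That Saturday belongs to ISO week 8 of ISO year 8626.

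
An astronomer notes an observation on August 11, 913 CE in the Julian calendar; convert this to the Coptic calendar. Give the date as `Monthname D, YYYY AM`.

Both dates share Julian Day Number 2054754; in the Coptic calendar that is 18 Mesori 629 AM.

Mesori 18, 629 AM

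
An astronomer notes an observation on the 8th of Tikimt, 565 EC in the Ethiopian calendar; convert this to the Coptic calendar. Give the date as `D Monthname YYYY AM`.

8 Paopi 289 AM

Julian Day Number of the source date = 1930259.
Converting JDN 1930259 to the Coptic calendar gives 8 Paopi 289 AM.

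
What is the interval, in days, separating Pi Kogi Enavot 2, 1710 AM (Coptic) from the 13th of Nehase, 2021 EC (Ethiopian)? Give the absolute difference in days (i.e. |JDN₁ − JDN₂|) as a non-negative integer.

First date → JDN 2449603; second date → JDN 2462368.
The interval is |2449603 − 2462368| = 12765 days.

12765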